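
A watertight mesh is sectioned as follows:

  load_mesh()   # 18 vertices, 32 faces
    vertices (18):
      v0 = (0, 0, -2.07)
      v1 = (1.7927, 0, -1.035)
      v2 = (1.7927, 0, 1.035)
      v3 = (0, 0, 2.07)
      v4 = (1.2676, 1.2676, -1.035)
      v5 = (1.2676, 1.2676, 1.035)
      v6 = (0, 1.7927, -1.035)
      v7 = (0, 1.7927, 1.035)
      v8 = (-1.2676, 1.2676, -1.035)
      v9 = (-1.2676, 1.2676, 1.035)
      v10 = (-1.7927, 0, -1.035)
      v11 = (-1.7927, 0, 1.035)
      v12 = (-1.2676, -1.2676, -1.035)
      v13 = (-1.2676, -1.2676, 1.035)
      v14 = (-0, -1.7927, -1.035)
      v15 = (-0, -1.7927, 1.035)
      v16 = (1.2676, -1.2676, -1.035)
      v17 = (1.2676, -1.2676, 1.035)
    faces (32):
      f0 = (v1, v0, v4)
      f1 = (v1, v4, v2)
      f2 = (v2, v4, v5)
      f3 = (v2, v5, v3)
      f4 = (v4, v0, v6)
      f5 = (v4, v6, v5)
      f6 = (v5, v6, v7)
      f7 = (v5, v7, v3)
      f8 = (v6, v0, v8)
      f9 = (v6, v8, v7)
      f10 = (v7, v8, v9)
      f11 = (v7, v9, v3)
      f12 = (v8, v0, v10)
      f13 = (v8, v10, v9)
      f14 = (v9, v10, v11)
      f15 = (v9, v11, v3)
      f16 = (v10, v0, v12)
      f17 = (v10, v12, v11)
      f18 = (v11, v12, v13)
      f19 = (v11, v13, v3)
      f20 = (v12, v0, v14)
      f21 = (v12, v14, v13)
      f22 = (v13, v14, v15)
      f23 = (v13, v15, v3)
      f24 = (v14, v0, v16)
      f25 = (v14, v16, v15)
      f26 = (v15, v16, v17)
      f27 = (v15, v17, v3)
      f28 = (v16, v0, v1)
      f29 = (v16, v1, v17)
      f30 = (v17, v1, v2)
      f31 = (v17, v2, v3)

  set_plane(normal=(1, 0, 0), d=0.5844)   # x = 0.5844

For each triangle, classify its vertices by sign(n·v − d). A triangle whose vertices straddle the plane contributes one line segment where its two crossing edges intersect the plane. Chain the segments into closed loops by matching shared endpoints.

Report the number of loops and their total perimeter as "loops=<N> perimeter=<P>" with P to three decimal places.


Straddling triangles (12 of 32):
  (v1,v0,v4) [+-+] → (0.5844, 0, -1.7326)–(0.5844, 0.5844, -1.59284)  len=0.6009
  (v2,v5,v3) [++-] → (0.5844, 0.5844, 1.59284)–(0.5844, 0, 1.7326)  len=0.6009
  (v4,v0,v6) [+--] → (0.5844, 0.5844, -1.59284)–(0.5844, 1.55061, -1.035)  len=1.1157
  (v4,v6,v5) [+-+] → (0.5844, 1.55061, -1.035)–(0.5844, 1.55061, -0.0806706)  len=0.9543
  (v5,v6,v7) [+--] → (0.5844, 1.55061, -0.0806706)–(0.5844, 1.55061, 1.035)  len=1.1157
  (v5,v7,v3) [+--] → (0.5844, 1.55061, 1.035)–(0.5844, 0.5844, 1.59284)  len=1.1157
  (v14,v0,v16) [--+] → (0.5844, -0.5844, -1.59284)–(0.5844, -1.55061, -1.035)  len=1.1157
  (v14,v16,v15) [-+-] → (0.5844, -1.55061, -1.035)–(0.5844, -1.55061, 0.0806706)  len=1.1157
  (v15,v16,v17) [-++] → (0.5844, -1.55061, 0.0806706)–(0.5844, -1.55061, 1.035)  len=0.9543
  (v15,v17,v3) [-+-] → (0.5844, -1.55061, 1.035)–(0.5844, -0.5844, 1.59284)  len=1.1157
  (v16,v0,v1) [+-+] → (0.5844, -0.5844, -1.59284)–(0.5844, 0, -1.7326)  len=0.6009
  (v17,v2,v3) [++-] → (0.5844, 0, 1.7326)–(0.5844, -0.5844, 1.59284)  len=0.6009

Chained into 1 loop(s):
  loop 1: 12 segments, perimeter = 11.0063
Total perimeter = 11.006

loops=1 perimeter=11.006


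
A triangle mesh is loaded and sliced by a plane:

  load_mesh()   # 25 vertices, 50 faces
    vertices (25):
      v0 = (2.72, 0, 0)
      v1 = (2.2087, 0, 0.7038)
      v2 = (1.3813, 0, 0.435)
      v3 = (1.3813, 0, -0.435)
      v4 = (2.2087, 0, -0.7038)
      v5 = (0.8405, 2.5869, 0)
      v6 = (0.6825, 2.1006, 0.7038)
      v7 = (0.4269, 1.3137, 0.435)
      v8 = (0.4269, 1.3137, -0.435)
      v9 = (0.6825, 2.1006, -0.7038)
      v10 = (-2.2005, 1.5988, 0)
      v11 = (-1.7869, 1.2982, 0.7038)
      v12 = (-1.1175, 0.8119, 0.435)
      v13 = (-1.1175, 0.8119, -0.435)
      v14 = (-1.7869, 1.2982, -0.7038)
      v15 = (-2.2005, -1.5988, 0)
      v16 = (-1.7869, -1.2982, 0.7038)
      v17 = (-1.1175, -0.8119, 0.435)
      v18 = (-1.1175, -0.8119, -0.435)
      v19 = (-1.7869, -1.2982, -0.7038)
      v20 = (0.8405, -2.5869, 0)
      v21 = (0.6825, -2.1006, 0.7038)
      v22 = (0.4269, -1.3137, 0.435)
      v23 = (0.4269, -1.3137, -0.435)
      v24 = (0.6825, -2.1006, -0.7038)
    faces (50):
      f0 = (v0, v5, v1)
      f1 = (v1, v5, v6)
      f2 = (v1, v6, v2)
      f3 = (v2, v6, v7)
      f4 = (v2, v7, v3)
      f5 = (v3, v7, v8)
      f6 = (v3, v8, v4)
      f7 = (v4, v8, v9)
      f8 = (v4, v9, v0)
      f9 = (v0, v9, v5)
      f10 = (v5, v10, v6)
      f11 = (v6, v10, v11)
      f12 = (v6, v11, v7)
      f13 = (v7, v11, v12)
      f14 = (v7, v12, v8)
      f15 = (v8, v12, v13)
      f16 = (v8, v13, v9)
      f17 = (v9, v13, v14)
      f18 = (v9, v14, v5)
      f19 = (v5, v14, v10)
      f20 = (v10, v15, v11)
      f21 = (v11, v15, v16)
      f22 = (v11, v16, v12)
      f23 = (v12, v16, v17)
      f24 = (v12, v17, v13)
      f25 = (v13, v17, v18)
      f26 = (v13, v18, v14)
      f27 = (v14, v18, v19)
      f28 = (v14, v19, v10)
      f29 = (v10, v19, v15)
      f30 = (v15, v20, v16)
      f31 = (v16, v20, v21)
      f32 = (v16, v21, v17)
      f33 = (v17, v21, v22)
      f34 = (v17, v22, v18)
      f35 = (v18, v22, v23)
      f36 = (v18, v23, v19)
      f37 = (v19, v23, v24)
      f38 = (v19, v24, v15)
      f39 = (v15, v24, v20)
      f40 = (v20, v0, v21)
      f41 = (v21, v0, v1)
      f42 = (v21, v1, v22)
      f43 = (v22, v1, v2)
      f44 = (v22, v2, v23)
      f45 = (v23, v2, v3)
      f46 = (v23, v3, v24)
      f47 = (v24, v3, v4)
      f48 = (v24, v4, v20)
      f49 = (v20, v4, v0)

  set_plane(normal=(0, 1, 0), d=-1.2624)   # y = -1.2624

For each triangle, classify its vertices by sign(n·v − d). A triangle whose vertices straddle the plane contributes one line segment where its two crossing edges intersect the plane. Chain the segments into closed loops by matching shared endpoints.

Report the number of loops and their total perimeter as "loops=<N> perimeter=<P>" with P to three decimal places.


Straddling triangles (22 of 50):
  (v10,v15,v11) [+-+] → (-2.2005, -1.2624, 0)–(-2.15247, -1.2624, 0.0817253)  len=0.0948
  (v11,v15,v16) [+--] → (-2.15247, -1.2624, 0.0817253)–(-1.7869, -1.2624, 0.7038)  len=0.7215
  (v11,v16,v12) [+-+] → (-1.7869, -1.2624, 0.7038)–(-1.77554, -1.2624, 0.69924)  len=0.0122
  (v12,v16,v17) [+-+] → (-1.77554, -1.2624, 0.69924)–(-1.73762, -1.2624, 0.684012)  len=0.0409
  (v14,v18,v19) [++-] → (-1.73762, -1.2624, -0.684012)–(-1.7869, -1.2624, -0.7038)  len=0.0531
  (v14,v19,v10) [+-+] → (-1.7869, -1.2624, -0.7038)–(-1.79201, -1.2624, -0.695103)  len=0.0101
  (v10,v19,v15) [+--] → (-1.79201, -1.2624, -0.695103)–(-2.2005, -1.2624, 0)  len=0.8062
  (v16,v21,v17) [--+] → (-0.488261, -1.2624, 0.528966)–(-1.73762, -1.2624, 0.684012)  len=1.2589
  (v17,v21,v22) [+--] → (-0.488261, -1.2624, 0.528966)–(0.269013, -1.2624, 0.435)  len=0.7631
  (v17,v22,v18) [+-+] → (0.269013, -1.2624, 0.435)–(0.269013, -1.2624, 0.346058)  len=0.0889
  (v18,v22,v23) [+--] → (0.269013, -1.2624, 0.346058)–(0.269013, -1.2624, -0.435)  len=0.7811
  (v18,v23,v19) [+--] → (0.269013, -1.2624, -0.435)–(-1.73762, -1.2624, -0.684012)  len=2.0220
  (v20,v0,v21) [-+-] → (1.80281, -1.2624, 0)–(1.49552, -1.2624, 0.422963)  len=0.5228
  (v21,v0,v1) [-++] → (1.49552, -1.2624, 0.422963)–(1.2915, -1.2624, 0.7038)  len=0.3471
  (v21,v1,v22) [-+-] → (1.2915, -1.2624, 0.7038)–(0.496479, -1.2624, 0.445497)  len=0.8359
  (v22,v1,v2) [-++] → (0.496479, -1.2624, 0.445497)–(0.464169, -1.2624, 0.435)  len=0.0340
  (v22,v2,v23) [-+-] → (0.464169, -1.2624, 0.435)–(0.464169, -1.2624, -0.401026)  len=0.8360
  (v23,v2,v3) [-++] → (0.464169, -1.2624, -0.401026)–(0.464169, -1.2624, -0.435)  len=0.0340
  (v23,v3,v24) [-+-] → (0.464169, -1.2624, -0.435)–(0.961341, -1.2624, -0.596541)  len=0.5228
  (v24,v3,v4) [-++] → (0.961341, -1.2624, -0.596541)–(1.2915, -1.2624, -0.7038)  len=0.3471
  (v24,v4,v20) [-+-] → (1.2915, -1.2624, -0.7038)–(1.54102, -1.2624, -0.360348)  len=0.4245
  (v20,v4,v0) [-++] → (1.54102, -1.2624, -0.360348)–(1.80281, -1.2624, 0)  len=0.4454

Chained into 2 loop(s):
  loop 1: 12 segments, perimeter = 6.6529
  loop 2: 10 segments, perimeter = 4.3497
Total perimeter = 11.003

loops=2 perimeter=11.003


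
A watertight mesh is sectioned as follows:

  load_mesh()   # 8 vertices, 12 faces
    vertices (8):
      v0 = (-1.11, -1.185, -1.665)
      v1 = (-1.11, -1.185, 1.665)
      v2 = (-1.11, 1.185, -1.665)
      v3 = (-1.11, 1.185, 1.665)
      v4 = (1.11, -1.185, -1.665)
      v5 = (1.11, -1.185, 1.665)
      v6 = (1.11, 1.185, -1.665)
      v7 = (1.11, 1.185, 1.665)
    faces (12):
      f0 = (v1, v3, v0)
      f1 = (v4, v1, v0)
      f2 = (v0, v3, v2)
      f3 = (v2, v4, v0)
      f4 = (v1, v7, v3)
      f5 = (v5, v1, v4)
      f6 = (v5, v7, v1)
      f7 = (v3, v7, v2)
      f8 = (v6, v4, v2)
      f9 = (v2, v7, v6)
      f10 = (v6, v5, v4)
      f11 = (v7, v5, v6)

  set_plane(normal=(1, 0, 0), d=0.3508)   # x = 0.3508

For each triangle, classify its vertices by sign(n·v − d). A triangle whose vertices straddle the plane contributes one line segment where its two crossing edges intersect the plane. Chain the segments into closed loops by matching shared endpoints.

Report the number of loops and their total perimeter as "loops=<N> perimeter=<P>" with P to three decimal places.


loops=1 perimeter=11.400

Straddling triangles (8 of 12):
  (v4,v1,v0) [+--] → (0.3508, -1.185, -0.5262)–(0.3508, -1.185, -1.665)  len=1.1388
  (v2,v4,v0) [-+-] → (0.3508, -0.374503, -1.665)–(0.3508, -1.185, -1.665)  len=0.8105
  (v1,v7,v3) [-+-] → (0.3508, 0.374503, 1.665)–(0.3508, 1.185, 1.665)  len=0.8105
  (v5,v1,v4) [+-+] → (0.3508, -1.185, 1.665)–(0.3508, -1.185, -0.5262)  len=2.1912
  (v5,v7,v1) [++-] → (0.3508, 0.374503, 1.665)–(0.3508, -1.185, 1.665)  len=1.5595
  (v3,v7,v2) [-+-] → (0.3508, 1.185, 1.665)–(0.3508, 1.185, 0.5262)  len=1.1388
  (v6,v4,v2) [++-] → (0.3508, -0.374503, -1.665)–(0.3508, 1.185, -1.665)  len=1.5595
  (v2,v7,v6) [-++] → (0.3508, 1.185, 0.5262)–(0.3508, 1.185, -1.665)  len=2.1912

Chained into 1 loop(s):
  loop 1: 8 segments, perimeter = 11.4000
Total perimeter = 11.400


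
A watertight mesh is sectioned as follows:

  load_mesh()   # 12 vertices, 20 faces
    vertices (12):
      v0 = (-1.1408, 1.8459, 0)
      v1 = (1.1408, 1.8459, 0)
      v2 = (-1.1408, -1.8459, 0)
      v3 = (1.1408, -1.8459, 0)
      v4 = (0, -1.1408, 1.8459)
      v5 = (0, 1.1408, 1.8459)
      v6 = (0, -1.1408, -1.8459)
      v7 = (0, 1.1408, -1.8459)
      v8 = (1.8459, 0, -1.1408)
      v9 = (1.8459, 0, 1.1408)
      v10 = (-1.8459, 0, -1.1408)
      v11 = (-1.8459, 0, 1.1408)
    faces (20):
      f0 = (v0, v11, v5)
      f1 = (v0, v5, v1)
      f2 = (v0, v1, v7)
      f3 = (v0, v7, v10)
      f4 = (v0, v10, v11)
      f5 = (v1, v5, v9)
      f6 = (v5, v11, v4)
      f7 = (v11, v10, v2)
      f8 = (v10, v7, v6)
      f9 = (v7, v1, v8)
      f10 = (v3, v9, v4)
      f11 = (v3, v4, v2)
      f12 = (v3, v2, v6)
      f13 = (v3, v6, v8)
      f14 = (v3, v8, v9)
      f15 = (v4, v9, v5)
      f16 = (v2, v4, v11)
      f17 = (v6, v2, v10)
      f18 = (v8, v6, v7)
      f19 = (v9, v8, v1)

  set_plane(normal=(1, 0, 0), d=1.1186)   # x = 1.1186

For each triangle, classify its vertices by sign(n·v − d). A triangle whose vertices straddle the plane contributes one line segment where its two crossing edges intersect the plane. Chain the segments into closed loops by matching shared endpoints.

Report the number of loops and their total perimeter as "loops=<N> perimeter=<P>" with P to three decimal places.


Straddling triangles (10 of 20):
  (v0,v5,v1) [--+] → (1.1186, 1.83218, 0.0359213)–(1.1186, 1.8459, 0)  len=0.0385
  (v0,v1,v7) [-+-] → (1.1186, 1.8459, 0)–(1.1186, 1.83218, -0.0359213)  len=0.0385
  (v1,v5,v9) [+-+] → (1.1186, 1.83218, 0.0359213)–(1.1186, 0.449485, 1.41862)  len=1.9554
  (v7,v1,v8) [-++] → (1.1186, 1.83218, -0.0359213)–(1.1186, 0.449485, -1.41862)  len=1.9554
  (v3,v9,v4) [++-] → (1.1186, -0.449485, 1.41862)–(1.1186, -1.83218, 0.0359213)  len=1.9554
  (v3,v4,v2) [+--] → (1.1186, -1.83218, 0.0359213)–(1.1186, -1.8459, 0)  len=0.0385
  (v3,v2,v6) [+--] → (1.1186, -1.8459, 0)–(1.1186, -1.83218, -0.0359213)  len=0.0385
  (v3,v6,v8) [+-+] → (1.1186, -1.83218, -0.0359213)–(1.1186, -0.449485, -1.41862)  len=1.9554
  (v4,v9,v5) [-+-] → (1.1186, -0.449485, 1.41862)–(1.1186, 0.449485, 1.41862)  len=0.8990
  (v8,v6,v7) [+--] → (1.1186, -0.449485, -1.41862)–(1.1186, 0.449485, -1.41862)  len=0.8990

Chained into 1 loop(s):
  loop 1: 10 segments, perimeter = 9.7734
Total perimeter = 9.773

loops=1 perimeter=9.773


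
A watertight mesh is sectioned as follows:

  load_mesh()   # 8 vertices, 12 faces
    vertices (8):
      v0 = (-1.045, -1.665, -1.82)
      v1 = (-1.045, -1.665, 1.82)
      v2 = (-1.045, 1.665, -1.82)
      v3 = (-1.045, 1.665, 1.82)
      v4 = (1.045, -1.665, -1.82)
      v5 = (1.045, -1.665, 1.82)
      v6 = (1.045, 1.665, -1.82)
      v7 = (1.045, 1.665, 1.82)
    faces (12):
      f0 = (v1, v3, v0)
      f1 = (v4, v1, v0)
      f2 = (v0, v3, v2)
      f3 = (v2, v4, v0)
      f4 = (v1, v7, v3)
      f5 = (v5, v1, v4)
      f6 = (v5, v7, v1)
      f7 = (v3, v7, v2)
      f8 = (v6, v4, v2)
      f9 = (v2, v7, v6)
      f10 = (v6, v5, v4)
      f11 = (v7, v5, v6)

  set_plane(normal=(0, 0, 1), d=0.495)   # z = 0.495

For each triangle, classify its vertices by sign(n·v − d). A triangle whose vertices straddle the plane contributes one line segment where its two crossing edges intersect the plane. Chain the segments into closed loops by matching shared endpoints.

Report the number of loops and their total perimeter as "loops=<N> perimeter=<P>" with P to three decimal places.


loops=1 perimeter=10.840

Straddling triangles (8 of 12):
  (v1,v3,v0) [++-] → (-1.045, 0.452843, 0.495)–(-1.045, -1.665, 0.495)  len=2.1178
  (v4,v1,v0) [-+-] → (-0.284217, -1.665, 0.495)–(-1.045, -1.665, 0.495)  len=0.7608
  (v0,v3,v2) [-+-] → (-1.045, 0.452843, 0.495)–(-1.045, 1.665, 0.495)  len=1.2122
  (v5,v1,v4) [++-] → (-0.284217, -1.665, 0.495)–(1.045, -1.665, 0.495)  len=1.3292
  (v3,v7,v2) [++-] → (0.284217, 1.665, 0.495)–(-1.045, 1.665, 0.495)  len=1.3292
  (v2,v7,v6) [-+-] → (0.284217, 1.665, 0.495)–(1.045, 1.665, 0.495)  len=0.7608
  (v6,v5,v4) [-+-] → (1.045, -0.452843, 0.495)–(1.045, -1.665, 0.495)  len=1.2122
  (v7,v5,v6) [++-] → (1.045, -0.452843, 0.495)–(1.045, 1.665, 0.495)  len=2.1178

Chained into 1 loop(s):
  loop 1: 8 segments, perimeter = 10.8400
Total perimeter = 10.840


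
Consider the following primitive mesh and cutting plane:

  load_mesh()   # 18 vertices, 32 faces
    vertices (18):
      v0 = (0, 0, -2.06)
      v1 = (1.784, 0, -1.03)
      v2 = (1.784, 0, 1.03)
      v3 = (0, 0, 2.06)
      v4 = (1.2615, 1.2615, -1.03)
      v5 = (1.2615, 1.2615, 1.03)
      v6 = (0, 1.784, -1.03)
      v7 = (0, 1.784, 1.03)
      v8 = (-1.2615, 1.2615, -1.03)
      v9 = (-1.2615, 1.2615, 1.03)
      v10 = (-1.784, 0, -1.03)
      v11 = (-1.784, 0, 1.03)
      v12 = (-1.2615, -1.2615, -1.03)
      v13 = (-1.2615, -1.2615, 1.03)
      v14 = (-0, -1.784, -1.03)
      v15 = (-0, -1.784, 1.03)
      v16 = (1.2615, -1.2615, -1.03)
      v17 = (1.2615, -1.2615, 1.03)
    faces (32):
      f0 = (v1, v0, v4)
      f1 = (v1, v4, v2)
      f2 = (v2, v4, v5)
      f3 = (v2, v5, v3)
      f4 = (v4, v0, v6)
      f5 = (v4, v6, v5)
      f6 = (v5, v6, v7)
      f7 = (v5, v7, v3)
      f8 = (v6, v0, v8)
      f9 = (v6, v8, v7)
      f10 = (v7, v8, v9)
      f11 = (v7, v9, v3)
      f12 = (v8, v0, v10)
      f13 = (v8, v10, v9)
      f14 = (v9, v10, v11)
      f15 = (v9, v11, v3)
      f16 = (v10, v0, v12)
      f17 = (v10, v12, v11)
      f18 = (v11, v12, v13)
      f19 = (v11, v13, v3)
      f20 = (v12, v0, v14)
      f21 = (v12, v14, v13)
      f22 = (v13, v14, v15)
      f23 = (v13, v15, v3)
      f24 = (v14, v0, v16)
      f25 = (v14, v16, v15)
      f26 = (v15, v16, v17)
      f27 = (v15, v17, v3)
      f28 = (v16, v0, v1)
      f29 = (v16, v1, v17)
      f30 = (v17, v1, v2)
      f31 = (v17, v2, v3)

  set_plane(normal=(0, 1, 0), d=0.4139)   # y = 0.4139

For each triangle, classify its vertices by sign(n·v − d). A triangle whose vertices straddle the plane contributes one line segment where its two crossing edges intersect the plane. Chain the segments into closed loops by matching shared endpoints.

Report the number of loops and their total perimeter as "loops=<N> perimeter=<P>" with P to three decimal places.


loops=1 perimeter=11.359

Straddling triangles (12 of 32):
  (v1,v0,v4) [--+] → (0.4139, 0.4139, -1.72206)–(1.61257, 0.4139, -1.03)  len=1.3841
  (v1,v4,v2) [-+-] → (1.61257, 0.4139, -1.03)–(1.61257, 0.4139, 0.354111)  len=1.3841
  (v2,v4,v5) [-++] → (1.61257, 0.4139, 0.354111)–(1.61257, 0.4139, 1.03)  len=0.6759
  (v2,v5,v3) [-+-] → (1.61257, 0.4139, 1.03)–(0.4139, 0.4139, 1.72206)  len=1.3841
  (v4,v0,v6) [+-+] → (0.4139, 0.4139, -1.72206)–(0, 0.4139, -1.82103)  len=0.4256
  (v5,v7,v3) [++-] → (0, 0.4139, 1.82103)–(0.4139, 0.4139, 1.72206)  len=0.4256
  (v6,v0,v8) [+-+] → (0, 0.4139, -1.82103)–(-0.4139, 0.4139, -1.72206)  len=0.4256
  (v7,v9,v3) [++-] → (-0.4139, 0.4139, 1.72206)–(0, 0.4139, 1.82103)  len=0.4256
  (v8,v0,v10) [+--] → (-0.4139, 0.4139, -1.72206)–(-1.61257, 0.4139, -1.03)  len=1.3841
  (v8,v10,v9) [+-+] → (-1.61257, 0.4139, -1.03)–(-1.61257, 0.4139, -0.354111)  len=0.6759
  (v9,v10,v11) [+--] → (-1.61257, 0.4139, -0.354111)–(-1.61257, 0.4139, 1.03)  len=1.3841
  (v9,v11,v3) [+--] → (-1.61257, 0.4139, 1.03)–(-0.4139, 0.4139, 1.72206)  len=1.3841

Chained into 1 loop(s):
  loop 1: 12 segments, perimeter = 11.3587
Total perimeter = 11.359


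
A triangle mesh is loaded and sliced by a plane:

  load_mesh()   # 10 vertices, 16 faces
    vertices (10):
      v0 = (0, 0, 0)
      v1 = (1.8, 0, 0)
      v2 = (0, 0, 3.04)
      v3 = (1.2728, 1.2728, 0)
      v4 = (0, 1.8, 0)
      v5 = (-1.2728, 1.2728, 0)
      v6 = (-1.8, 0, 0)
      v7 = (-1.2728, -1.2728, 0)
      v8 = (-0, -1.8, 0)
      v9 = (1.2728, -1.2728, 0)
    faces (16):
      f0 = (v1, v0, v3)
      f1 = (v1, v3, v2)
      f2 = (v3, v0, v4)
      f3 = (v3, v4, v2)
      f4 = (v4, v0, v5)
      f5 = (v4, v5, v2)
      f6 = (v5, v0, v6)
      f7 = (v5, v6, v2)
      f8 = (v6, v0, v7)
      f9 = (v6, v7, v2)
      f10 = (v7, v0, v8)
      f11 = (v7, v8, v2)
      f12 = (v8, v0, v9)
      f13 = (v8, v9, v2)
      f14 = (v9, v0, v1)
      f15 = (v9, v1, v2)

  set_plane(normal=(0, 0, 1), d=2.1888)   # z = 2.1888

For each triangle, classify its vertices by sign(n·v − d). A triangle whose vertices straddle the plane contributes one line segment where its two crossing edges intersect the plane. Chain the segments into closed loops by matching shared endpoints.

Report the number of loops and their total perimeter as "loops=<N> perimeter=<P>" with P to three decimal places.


Straddling triangles (8 of 16):
  (v1,v3,v2) [--+] → (0.356384, 0.356384, 2.1888)–(0.504, 0, 2.1888)  len=0.3857
  (v3,v4,v2) [--+] → (0, 0.504, 2.1888)–(0.356384, 0.356384, 2.1888)  len=0.3857
  (v4,v5,v2) [--+] → (-0.356384, 0.356384, 2.1888)–(0, 0.504, 2.1888)  len=0.3857
  (v5,v6,v2) [--+] → (-0.504, 0, 2.1888)–(-0.356384, 0.356384, 2.1888)  len=0.3857
  (v6,v7,v2) [--+] → (-0.356384, -0.356384, 2.1888)–(-0.504, 0, 2.1888)  len=0.3857
  (v7,v8,v2) [--+] → (0, -0.504, 2.1888)–(-0.356384, -0.356384, 2.1888)  len=0.3857
  (v8,v9,v2) [--+] → (0.356384, -0.356384, 2.1888)–(0, -0.504, 2.1888)  len=0.3857
  (v9,v1,v2) [--+] → (0.504, 0, 2.1888)–(0.356384, -0.356384, 2.1888)  len=0.3857

Chained into 1 loop(s):
  loop 1: 8 segments, perimeter = 3.0860
Total perimeter = 3.086

loops=1 perimeter=3.086


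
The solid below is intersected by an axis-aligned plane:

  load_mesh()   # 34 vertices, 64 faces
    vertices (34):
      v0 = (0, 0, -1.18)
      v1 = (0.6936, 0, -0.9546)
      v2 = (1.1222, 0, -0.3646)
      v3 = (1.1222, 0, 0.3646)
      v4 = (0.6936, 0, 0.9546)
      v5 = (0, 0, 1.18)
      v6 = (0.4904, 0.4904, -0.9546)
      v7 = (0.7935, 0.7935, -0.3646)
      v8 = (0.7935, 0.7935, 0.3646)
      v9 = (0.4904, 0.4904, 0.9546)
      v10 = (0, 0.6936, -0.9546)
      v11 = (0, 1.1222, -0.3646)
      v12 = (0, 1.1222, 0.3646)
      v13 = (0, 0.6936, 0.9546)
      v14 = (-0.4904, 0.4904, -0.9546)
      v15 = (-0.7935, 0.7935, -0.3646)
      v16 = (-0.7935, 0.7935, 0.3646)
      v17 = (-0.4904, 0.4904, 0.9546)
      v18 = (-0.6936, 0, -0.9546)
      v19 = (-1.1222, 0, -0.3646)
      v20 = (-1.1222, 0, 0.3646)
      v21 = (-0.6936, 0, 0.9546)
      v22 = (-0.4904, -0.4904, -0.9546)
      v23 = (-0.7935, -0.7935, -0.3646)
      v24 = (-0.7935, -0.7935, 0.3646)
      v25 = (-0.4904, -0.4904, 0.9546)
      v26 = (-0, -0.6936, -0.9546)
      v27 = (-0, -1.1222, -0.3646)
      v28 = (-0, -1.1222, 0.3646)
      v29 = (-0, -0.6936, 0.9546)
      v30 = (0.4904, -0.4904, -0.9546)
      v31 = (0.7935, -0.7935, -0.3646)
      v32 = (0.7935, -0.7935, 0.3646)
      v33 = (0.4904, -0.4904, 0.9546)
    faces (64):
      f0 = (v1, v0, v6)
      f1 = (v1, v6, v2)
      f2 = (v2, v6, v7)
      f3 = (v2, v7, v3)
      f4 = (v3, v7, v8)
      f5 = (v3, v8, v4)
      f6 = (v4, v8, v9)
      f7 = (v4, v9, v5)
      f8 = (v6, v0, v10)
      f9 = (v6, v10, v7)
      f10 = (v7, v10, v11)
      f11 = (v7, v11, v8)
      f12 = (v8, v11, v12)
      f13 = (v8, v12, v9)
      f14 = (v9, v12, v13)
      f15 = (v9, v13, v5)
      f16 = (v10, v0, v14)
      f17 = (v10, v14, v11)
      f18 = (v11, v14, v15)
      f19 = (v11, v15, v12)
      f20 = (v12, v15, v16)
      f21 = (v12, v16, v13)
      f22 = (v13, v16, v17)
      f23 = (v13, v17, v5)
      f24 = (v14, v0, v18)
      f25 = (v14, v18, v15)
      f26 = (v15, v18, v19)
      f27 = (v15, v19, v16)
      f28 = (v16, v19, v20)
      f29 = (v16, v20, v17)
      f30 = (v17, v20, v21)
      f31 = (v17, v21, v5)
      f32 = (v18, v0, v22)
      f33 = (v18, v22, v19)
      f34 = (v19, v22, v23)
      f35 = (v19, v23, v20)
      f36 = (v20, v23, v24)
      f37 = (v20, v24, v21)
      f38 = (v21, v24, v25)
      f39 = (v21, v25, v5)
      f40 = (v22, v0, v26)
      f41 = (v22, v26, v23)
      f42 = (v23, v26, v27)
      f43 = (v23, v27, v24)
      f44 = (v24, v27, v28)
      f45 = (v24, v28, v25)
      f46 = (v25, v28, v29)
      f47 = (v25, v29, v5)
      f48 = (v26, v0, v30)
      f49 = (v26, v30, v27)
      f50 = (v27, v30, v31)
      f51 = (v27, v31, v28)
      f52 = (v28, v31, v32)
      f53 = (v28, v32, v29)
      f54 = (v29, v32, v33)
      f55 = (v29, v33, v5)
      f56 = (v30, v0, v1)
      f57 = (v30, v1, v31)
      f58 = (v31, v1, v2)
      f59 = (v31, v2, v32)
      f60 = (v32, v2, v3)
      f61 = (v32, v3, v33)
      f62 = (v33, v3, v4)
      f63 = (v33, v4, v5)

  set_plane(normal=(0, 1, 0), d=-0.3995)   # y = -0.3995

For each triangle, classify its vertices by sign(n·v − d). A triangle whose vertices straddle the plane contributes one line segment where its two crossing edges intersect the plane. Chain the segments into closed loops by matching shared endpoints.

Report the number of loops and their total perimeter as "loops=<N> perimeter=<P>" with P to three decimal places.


loops=1 perimeter=6.529

Straddling triangles (20 of 64):
  (v18,v0,v22) [++-] → (-0.3995, -0.3995, -0.99638)–(-0.528065, -0.3995, -0.9546)  len=0.1352
  (v18,v22,v19) [+-+] → (-0.528065, -0.3995, -0.9546)–(-0.60751, -0.3995, -0.845238)  len=0.1352
  (v19,v22,v23) [+--] → (-0.60751, -0.3995, -0.845238)–(-0.956711, -0.3995, -0.3646)  len=0.5941
  (v19,v23,v20) [+-+] → (-0.956711, -0.3995, -0.3646)–(-0.956711, -0.3995, -0.00252716)  len=0.3621
  (v20,v23,v24) [+--] → (-0.956711, -0.3995, -0.00252716)–(-0.956711, -0.3995, 0.3646)  len=0.3671
  (v20,v24,v21) [+-+] → (-0.956711, -0.3995, 0.3646)–(-0.743896, -0.3995, 0.657555)  len=0.3621
  (v21,v24,v25) [+--] → (-0.743896, -0.3995, 0.657555)–(-0.528065, -0.3995, 0.9546)  len=0.3672
  (v21,v25,v5) [+-+] → (-0.528065, -0.3995, 0.9546)–(-0.3995, -0.3995, 0.99638)  len=0.1352
  (v22,v0,v26) [-+-] → (-0.3995, -0.3995, -0.99638)–(0, -0.3995, -1.05017)  len=0.4031
  (v25,v29,v5) [--+] → (0, -0.3995, 1.05017)–(-0.3995, -0.3995, 0.99638)  len=0.4031
  (v26,v0,v30) [-+-] → (0, -0.3995, -1.05017)–(0.3995, -0.3995, -0.99638)  len=0.4031
  (v29,v33,v5) [--+] → (0.3995, -0.3995, 0.99638)–(0, -0.3995, 1.05017)  len=0.4031
  (v30,v0,v1) [-++] → (0.3995, -0.3995, -0.99638)–(0.528065, -0.3995, -0.9546)  len=0.1352
  (v30,v1,v31) [-+-] → (0.528065, -0.3995, -0.9546)–(0.743896, -0.3995, -0.657555)  len=0.3672
  (v31,v1,v2) [-++] → (0.743896, -0.3995, -0.657555)–(0.956711, -0.3995, -0.3646)  len=0.3621
  (v31,v2,v32) [-+-] → (0.956711, -0.3995, -0.3646)–(0.956711, -0.3995, 0.00252716)  len=0.3671
  (v32,v2,v3) [-++] → (0.956711, -0.3995, 0.00252716)–(0.956711, -0.3995, 0.3646)  len=0.3621
  (v32,v3,v33) [-+-] → (0.956711, -0.3995, 0.3646)–(0.60751, -0.3995, 0.845238)  len=0.5941
  (v33,v3,v4) [-++] → (0.60751, -0.3995, 0.845238)–(0.528065, -0.3995, 0.9546)  len=0.1352
  (v33,v4,v5) [-++] → (0.528065, -0.3995, 0.9546)–(0.3995, -0.3995, 0.99638)  len=0.1352

Chained into 1 loop(s):
  loop 1: 20 segments, perimeter = 6.5286
Total perimeter = 6.529


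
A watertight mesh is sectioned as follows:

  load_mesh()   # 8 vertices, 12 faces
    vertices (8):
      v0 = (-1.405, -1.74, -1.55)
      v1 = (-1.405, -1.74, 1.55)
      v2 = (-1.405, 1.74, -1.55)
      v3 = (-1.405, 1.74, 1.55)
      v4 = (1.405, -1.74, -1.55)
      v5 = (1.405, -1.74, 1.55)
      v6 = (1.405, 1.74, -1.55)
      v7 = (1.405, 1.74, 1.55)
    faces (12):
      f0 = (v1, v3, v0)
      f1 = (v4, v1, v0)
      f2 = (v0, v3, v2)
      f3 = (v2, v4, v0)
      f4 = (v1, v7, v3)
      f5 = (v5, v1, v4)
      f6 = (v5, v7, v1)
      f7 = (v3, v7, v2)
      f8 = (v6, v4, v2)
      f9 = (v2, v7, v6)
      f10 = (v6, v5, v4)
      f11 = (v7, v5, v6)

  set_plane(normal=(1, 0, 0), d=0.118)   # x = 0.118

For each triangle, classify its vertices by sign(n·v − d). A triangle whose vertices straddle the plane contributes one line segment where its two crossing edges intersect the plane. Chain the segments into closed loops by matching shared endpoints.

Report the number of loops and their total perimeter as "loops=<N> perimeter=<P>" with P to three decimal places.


Straddling triangles (8 of 12):
  (v4,v1,v0) [+--] → (0.118, -1.74, -0.130178)–(0.118, -1.74, -1.55)  len=1.4198
  (v2,v4,v0) [-+-] → (0.118, -0.146135, -1.55)–(0.118, -1.74, -1.55)  len=1.5939
  (v1,v7,v3) [-+-] → (0.118, 0.146135, 1.55)–(0.118, 1.74, 1.55)  len=1.5939
  (v5,v1,v4) [+-+] → (0.118, -1.74, 1.55)–(0.118, -1.74, -0.130178)  len=1.6802
  (v5,v7,v1) [++-] → (0.118, 0.146135, 1.55)–(0.118, -1.74, 1.55)  len=1.8861
  (v3,v7,v2) [-+-] → (0.118, 1.74, 1.55)–(0.118, 1.74, 0.130178)  len=1.4198
  (v6,v4,v2) [++-] → (0.118, -0.146135, -1.55)–(0.118, 1.74, -1.55)  len=1.8861
  (v2,v7,v6) [-++] → (0.118, 1.74, 0.130178)–(0.118, 1.74, -1.55)  len=1.6802

Chained into 1 loop(s):
  loop 1: 8 segments, perimeter = 13.1600
Total perimeter = 13.160

loops=1 perimeter=13.160


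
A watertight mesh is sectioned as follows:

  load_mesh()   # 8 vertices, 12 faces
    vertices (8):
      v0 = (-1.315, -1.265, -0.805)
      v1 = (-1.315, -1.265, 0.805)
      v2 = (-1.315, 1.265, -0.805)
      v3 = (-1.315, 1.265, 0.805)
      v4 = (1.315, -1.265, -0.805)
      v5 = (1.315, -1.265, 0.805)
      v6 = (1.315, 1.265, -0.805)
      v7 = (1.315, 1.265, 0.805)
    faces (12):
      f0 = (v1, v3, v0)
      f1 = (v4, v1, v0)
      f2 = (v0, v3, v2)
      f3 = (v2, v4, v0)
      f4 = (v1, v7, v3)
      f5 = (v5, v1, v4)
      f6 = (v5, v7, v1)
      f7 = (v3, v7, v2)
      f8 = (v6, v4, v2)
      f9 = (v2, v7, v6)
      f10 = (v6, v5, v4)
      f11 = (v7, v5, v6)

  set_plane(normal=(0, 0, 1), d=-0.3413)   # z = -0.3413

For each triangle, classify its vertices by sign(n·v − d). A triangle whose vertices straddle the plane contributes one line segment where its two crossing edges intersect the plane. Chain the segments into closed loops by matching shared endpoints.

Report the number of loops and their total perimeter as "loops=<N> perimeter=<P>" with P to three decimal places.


Straddling triangles (8 of 12):
  (v1,v3,v0) [++-] → (-1.315, -0.536329, -0.3413)–(-1.315, -1.265, -0.3413)  len=0.7287
  (v4,v1,v0) [-+-] → (0.557527, -1.265, -0.3413)–(-1.315, -1.265, -0.3413)  len=1.8725
  (v0,v3,v2) [-+-] → (-1.315, -0.536329, -0.3413)–(-1.315, 1.265, -0.3413)  len=1.8013
  (v5,v1,v4) [++-] → (0.557527, -1.265, -0.3413)–(1.315, -1.265, -0.3413)  len=0.7575
  (v3,v7,v2) [++-] → (-0.557527, 1.265, -0.3413)–(-1.315, 1.265, -0.3413)  len=0.7575
  (v2,v7,v6) [-+-] → (-0.557527, 1.265, -0.3413)–(1.315, 1.265, -0.3413)  len=1.8725
  (v6,v5,v4) [-+-] → (1.315, 0.536329, -0.3413)–(1.315, -1.265, -0.3413)  len=1.8013
  (v7,v5,v6) [++-] → (1.315, 0.536329, -0.3413)–(1.315, 1.265, -0.3413)  len=0.7287

Chained into 1 loop(s):
  loop 1: 8 segments, perimeter = 10.3200
Total perimeter = 10.320

loops=1 perimeter=10.320


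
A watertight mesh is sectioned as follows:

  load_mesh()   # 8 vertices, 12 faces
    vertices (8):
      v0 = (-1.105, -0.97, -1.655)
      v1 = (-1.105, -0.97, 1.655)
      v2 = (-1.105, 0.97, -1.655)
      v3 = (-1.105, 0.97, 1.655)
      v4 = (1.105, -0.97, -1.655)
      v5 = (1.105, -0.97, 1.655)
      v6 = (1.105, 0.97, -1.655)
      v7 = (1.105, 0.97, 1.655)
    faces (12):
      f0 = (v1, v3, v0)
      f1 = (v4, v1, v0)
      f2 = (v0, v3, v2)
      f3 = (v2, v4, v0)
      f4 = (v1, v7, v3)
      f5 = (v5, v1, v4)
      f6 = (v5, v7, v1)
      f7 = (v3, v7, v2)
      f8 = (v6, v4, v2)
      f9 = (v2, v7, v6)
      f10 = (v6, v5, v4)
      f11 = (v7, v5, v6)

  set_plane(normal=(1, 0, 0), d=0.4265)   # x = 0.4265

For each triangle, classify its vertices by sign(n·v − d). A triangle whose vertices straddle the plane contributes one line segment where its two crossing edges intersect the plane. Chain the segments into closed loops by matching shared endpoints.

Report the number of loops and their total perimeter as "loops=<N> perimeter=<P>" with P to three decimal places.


Straddling triangles (8 of 12):
  (v4,v1,v0) [+--] → (0.4265, -0.97, -0.638785)–(0.4265, -0.97, -1.655)  len=1.0162
  (v2,v4,v0) [-+-] → (0.4265, -0.374394, -1.655)–(0.4265, -0.97, -1.655)  len=0.5956
  (v1,v7,v3) [-+-] → (0.4265, 0.374394, 1.655)–(0.4265, 0.97, 1.655)  len=0.5956
  (v5,v1,v4) [+-+] → (0.4265, -0.97, 1.655)–(0.4265, -0.97, -0.638785)  len=2.2938
  (v5,v7,v1) [++-] → (0.4265, 0.374394, 1.655)–(0.4265, -0.97, 1.655)  len=1.3444
  (v3,v7,v2) [-+-] → (0.4265, 0.97, 1.655)–(0.4265, 0.97, 0.638785)  len=1.0162
  (v6,v4,v2) [++-] → (0.4265, -0.374394, -1.655)–(0.4265, 0.97, -1.655)  len=1.3444
  (v2,v7,v6) [-++] → (0.4265, 0.97, 0.638785)–(0.4265, 0.97, -1.655)  len=2.2938

Chained into 1 loop(s):
  loop 1: 8 segments, perimeter = 10.5000
Total perimeter = 10.500

loops=1 perimeter=10.500


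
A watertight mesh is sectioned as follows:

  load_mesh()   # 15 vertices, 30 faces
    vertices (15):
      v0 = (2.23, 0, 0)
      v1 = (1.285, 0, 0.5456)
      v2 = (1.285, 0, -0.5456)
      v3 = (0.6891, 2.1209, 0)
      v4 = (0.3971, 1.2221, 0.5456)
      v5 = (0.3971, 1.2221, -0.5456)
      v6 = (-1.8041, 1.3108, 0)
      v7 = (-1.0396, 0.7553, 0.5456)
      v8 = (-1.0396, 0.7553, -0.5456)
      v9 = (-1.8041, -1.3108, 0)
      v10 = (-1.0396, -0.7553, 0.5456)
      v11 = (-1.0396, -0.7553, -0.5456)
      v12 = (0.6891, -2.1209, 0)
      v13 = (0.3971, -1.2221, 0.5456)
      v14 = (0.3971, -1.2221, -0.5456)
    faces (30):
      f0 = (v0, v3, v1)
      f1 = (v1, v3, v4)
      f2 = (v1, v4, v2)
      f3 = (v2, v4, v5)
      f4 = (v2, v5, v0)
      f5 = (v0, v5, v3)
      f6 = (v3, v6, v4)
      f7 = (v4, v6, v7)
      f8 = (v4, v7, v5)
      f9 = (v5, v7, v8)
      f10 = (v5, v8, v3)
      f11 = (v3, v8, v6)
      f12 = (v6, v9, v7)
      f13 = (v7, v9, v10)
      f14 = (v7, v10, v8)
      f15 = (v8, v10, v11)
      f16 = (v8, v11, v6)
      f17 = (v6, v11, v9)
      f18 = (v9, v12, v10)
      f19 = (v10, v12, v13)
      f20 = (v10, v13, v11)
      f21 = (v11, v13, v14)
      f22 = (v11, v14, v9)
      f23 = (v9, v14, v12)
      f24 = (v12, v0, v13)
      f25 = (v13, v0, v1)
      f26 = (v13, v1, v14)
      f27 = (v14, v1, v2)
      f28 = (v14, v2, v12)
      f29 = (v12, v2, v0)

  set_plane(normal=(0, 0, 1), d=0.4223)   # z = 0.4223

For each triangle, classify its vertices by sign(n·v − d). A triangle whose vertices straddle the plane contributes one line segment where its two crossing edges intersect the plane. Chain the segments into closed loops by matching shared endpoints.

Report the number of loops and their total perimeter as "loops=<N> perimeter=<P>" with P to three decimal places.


loops=2 perimeter=16.361

Straddling triangles (20 of 30):
  (v0,v3,v1) [--+] → (1.15033, 0.479302, 0.4223)–(1.49856, 0, 0.4223)  len=0.5924
  (v1,v3,v4) [+-+] → (1.15033, 0.479302, 0.4223)–(0.463089, 1.42522, 0.4223)  len=1.1692
  (v1,v4,v2) [++-] → (0.497428, 1.08401, 0.4223)–(1.285, 0, 0.4223)  len=1.3399
  (v2,v4,v5) [-+-] → (0.497428, 1.08401, 0.4223)–(0.3971, 1.2221, 0.4223)  len=0.1707
  (v3,v6,v4) [--+] → (-0.100349, 1.24215, 0.4223)–(0.463089, 1.42522, 0.4223)  len=0.5924
  (v4,v6,v7) [+-+] → (-0.100349, 1.24215, 0.4223)–(-1.21237, 0.880837, 0.4223)  len=1.1692
  (v4,v7,v5) [++-] → (-0.87726, 0.808046, 0.4223)–(0.3971, 1.2221, 0.4223)  len=1.3399
  (v5,v7,v8) [-+-] → (-0.87726, 0.808046, 0.4223)–(-1.0396, 0.7553, 0.4223)  len=0.1707
  (v6,v9,v7) [--+] → (-1.21237, 0.288383, 0.4223)–(-1.21237, 0.880837, 0.4223)  len=0.5925
  (v7,v9,v10) [+-+] → (-1.21237, 0.288383, 0.4223)–(-1.21237, -0.880837, 0.4223)  len=1.1692
  (v7,v10,v8) [++-] → (-1.0396, -0.58461, 0.4223)–(-1.0396, 0.7553, 0.4223)  len=1.3399
  (v8,v10,v11) [-+-] → (-1.0396, -0.58461, 0.4223)–(-1.0396, -0.7553, 0.4223)  len=0.1707
  (v9,v12,v10) [--+] → (-0.648932, -1.06391, 0.4223)–(-1.21237, -0.880837, 0.4223)  len=0.5924
  (v10,v12,v13) [+-+] → (-0.648932, -1.06391, 0.4223)–(0.463089, -1.42522, 0.4223)  len=1.1692
  (v10,v13,v11) [++-] → (0.23476, -1.16935, 0.4223)–(-1.0396, -0.7553, 0.4223)  len=1.3399
  (v11,v13,v14) [-+-] → (0.23476, -1.16935, 0.4223)–(0.3971, -1.2221, 0.4223)  len=0.1707
  (v12,v0,v13) [--+] → (0.811317, -0.945918, 0.4223)–(0.463089, -1.42522, 0.4223)  len=0.5924
  (v13,v0,v1) [+-+] → (0.811317, -0.945918, 0.4223)–(1.49856, 0, 0.4223)  len=1.1692
  (v13,v1,v14) [++-] → (1.18467, -0.138091, 0.4223)–(0.3971, -1.2221, 0.4223)  len=1.3399
  (v14,v1,v2) [-+-] → (1.18467, -0.138091, 0.4223)–(1.285, 0, 0.4223)  len=0.1707

Chained into 2 loop(s):
  loop 1: 10 segments, perimeter = 8.8084
  loop 2: 10 segments, perimeter = 7.5531
Total perimeter = 16.361


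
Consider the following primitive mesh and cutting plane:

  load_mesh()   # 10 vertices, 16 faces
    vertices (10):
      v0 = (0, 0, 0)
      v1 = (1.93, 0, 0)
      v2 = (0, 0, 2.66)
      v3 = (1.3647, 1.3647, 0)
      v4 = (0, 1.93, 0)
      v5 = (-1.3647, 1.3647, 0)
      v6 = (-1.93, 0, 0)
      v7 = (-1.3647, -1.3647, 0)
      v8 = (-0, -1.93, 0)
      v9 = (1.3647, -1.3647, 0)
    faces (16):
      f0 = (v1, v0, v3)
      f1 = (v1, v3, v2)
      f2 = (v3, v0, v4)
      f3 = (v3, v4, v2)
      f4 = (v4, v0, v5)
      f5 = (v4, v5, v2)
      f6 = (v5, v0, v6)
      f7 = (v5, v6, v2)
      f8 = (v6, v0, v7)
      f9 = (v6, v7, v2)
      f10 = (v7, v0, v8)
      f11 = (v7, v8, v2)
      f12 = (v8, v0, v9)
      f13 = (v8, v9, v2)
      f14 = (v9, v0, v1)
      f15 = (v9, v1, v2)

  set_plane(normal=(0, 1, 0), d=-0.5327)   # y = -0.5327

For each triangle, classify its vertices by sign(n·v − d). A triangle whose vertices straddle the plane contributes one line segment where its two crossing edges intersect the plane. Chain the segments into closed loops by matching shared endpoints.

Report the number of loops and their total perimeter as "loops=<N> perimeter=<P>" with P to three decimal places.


Straddling triangles (8 of 16):
  (v6,v0,v7) [++-] → (-0.5327, -0.5327, 0)–(-1.70934, -0.5327, 0)  len=1.1766
  (v6,v7,v2) [+-+] → (-1.70934, -0.5327, 0)–(-0.5327, -0.5327, 1.62169)  len=2.0036
  (v7,v0,v8) [-+-] → (-0.5327, -0.5327, 0)–(0, -0.5327, 0)  len=0.5327
  (v7,v8,v2) [--+] → (0, -0.5327, 1.92581)–(-0.5327, -0.5327, 1.62169)  len=0.6134
  (v8,v0,v9) [-+-] → (0, -0.5327, 0)–(0.5327, -0.5327, 0)  len=0.5327
  (v8,v9,v2) [--+] → (0.5327, -0.5327, 1.62169)–(0, -0.5327, 1.92581)  len=0.6134
  (v9,v0,v1) [-++] → (0.5327, -0.5327, 0)–(1.70934, -0.5327, 0)  len=1.1766
  (v9,v1,v2) [-++] → (1.70934, -0.5327, 0)–(0.5327, -0.5327, 1.62169)  len=2.0036

Chained into 1 loop(s):
  loop 1: 8 segments, perimeter = 8.6527
Total perimeter = 8.653

loops=1 perimeter=8.653


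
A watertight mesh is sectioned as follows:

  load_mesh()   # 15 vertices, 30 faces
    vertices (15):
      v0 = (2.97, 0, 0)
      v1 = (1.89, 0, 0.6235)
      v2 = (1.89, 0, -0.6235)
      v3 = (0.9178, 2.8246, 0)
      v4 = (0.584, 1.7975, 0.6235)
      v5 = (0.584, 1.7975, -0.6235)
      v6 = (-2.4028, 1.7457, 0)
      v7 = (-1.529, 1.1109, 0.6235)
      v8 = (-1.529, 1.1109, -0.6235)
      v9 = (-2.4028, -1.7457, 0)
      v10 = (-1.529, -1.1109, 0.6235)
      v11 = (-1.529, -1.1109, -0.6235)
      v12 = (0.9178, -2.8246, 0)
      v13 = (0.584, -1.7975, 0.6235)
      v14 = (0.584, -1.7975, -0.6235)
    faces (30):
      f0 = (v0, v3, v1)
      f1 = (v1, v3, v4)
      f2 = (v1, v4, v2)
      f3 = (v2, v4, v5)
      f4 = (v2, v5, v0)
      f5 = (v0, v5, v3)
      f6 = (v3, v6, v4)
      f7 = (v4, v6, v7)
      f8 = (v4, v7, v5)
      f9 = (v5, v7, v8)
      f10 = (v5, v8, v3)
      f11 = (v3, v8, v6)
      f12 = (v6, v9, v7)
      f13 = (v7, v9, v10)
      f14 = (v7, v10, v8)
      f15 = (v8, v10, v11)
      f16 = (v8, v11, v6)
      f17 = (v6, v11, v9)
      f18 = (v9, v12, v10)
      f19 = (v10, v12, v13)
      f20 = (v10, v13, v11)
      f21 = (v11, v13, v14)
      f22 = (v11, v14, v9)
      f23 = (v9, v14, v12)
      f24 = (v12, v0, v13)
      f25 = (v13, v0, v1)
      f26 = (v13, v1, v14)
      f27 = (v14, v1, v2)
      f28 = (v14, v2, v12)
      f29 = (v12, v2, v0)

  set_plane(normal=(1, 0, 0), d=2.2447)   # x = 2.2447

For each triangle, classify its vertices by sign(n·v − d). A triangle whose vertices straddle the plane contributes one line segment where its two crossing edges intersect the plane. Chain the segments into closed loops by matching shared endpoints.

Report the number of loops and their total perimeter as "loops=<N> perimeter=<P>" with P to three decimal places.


Straddling triangles (6 of 30):
  (v0,v3,v1) [+--] → (2.2447, 0.998286, 0)–(2.2447, 0, 0.418726)  len=1.0825
  (v2,v5,v0) [--+] → (2.2447, 0.546407, -0.189533)–(2.2447, 0, -0.418726)  len=0.5925
  (v0,v5,v3) [+--] → (2.2447, 0.546407, -0.189533)–(2.2447, 0.998286, 0)  len=0.4900
  (v12,v0,v13) [-+-] → (2.2447, -0.998286, 0)–(2.2447, -0.546407, 0.189533)  len=0.4900
  (v13,v0,v1) [-+-] → (2.2447, -0.546407, 0.189533)–(2.2447, 0, 0.418726)  len=0.5925
  (v12,v2,v0) [--+] → (2.2447, 0, -0.418726)–(2.2447, -0.998286, 0)  len=1.0825

Chained into 1 loop(s):
  loop 1: 6 segments, perimeter = 4.3302
Total perimeter = 4.330

loops=1 perimeter=4.330


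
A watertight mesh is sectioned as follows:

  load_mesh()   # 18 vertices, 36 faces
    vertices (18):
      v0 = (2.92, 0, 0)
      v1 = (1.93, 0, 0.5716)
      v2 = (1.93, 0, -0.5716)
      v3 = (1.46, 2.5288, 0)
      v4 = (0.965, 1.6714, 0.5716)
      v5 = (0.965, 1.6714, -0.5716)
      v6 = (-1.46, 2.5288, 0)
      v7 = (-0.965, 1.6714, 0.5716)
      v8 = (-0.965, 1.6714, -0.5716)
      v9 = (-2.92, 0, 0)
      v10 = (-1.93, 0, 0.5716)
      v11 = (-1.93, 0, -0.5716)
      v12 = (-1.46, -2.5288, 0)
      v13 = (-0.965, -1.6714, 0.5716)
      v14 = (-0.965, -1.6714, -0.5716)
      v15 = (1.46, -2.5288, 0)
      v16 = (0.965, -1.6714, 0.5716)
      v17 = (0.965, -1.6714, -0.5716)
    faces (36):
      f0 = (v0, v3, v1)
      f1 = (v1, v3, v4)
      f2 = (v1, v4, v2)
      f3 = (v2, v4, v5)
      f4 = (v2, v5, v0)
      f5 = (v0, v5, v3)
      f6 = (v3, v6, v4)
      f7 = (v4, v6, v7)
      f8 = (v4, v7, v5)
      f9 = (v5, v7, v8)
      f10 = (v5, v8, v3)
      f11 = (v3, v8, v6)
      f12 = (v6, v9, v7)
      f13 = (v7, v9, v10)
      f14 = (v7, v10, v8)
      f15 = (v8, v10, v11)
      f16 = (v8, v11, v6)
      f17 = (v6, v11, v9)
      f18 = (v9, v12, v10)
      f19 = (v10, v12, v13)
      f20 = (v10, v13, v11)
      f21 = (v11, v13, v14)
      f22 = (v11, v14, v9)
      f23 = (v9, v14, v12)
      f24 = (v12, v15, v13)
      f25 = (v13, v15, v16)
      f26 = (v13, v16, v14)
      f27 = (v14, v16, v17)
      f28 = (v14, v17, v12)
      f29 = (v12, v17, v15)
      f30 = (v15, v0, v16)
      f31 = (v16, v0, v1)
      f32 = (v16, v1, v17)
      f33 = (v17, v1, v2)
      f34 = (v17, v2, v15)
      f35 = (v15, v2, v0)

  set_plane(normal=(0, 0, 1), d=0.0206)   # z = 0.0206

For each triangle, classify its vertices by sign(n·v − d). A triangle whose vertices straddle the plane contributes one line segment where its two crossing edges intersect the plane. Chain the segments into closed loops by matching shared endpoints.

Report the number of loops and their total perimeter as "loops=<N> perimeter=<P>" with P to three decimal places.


loops=2 perimeter=28.886

Straddling triangles (24 of 36):
  (v0,v3,v1) [--+] → (1.47694, 2.43766, 0.0206)–(2.88432, 0, 0.0206)  len=2.8148
  (v1,v3,v4) [+-+] → (1.47694, 2.43766, 0.0206)–(1.44216, 2.4979, 0.0206)  len=0.0696
  (v1,v4,v2) [++-] → (1.43011, 0.865818, 0.0206)–(1.93, 0, 0.0206)  len=0.9998
  (v2,v4,v5) [-+-] → (1.43011, 0.865818, 0.0206)–(0.965, 1.6714, 0.0206)  len=0.9302
  (v3,v6,v4) [--+] → (-1.3726, 2.4979, 0.0206)–(1.44216, 2.4979, 0.0206)  len=2.8148
  (v4,v6,v7) [+-+] → (-1.3726, 2.4979, 0.0206)–(-1.44216, 2.4979, 0.0206)  len=0.0696
  (v4,v7,v5) [++-] → (-0.0347778, 1.6714, 0.0206)–(0.965, 1.6714, 0.0206)  len=0.9998
  (v5,v7,v8) [-+-] → (-0.0347778, 1.6714, 0.0206)–(-0.965, 1.6714, 0.0206)  len=0.9302
  (v6,v9,v7) [--+] → (-2.84954, 0.0602359, 0.0206)–(-1.44216, 2.4979, 0.0206)  len=2.8148
  (v7,v9,v10) [+-+] → (-2.84954, 0.0602359, 0.0206)–(-2.88432, 0, 0.0206)  len=0.0696
  (v7,v10,v8) [++-] → (-1.46489, 0.805582, 0.0206)–(-0.965, 1.6714, 0.0206)  len=0.9998
  (v8,v10,v11) [-+-] → (-1.46489, 0.805582, 0.0206)–(-1.93, 0, 0.0206)  len=0.9302
  (v9,v12,v10) [--+] → (-1.47694, -2.43766, 0.0206)–(-2.88432, 0, 0.0206)  len=2.8148
  (v10,v12,v13) [+-+] → (-1.47694, -2.43766, 0.0206)–(-1.44216, -2.4979, 0.0206)  len=0.0696
  (v10,v13,v11) [++-] → (-1.43011, -0.865818, 0.0206)–(-1.93, 0, 0.0206)  len=0.9998
  (v11,v13,v14) [-+-] → (-1.43011, -0.865818, 0.0206)–(-0.965, -1.6714, 0.0206)  len=0.9302
  (v12,v15,v13) [--+] → (1.3726, -2.4979, 0.0206)–(-1.44216, -2.4979, 0.0206)  len=2.8148
  (v13,v15,v16) [+-+] → (1.3726, -2.4979, 0.0206)–(1.44216, -2.4979, 0.0206)  len=0.0696
  (v13,v16,v14) [++-] → (0.0347778, -1.6714, 0.0206)–(-0.965, -1.6714, 0.0206)  len=0.9998
  (v14,v16,v17) [-+-] → (0.0347778, -1.6714, 0.0206)–(0.965, -1.6714, 0.0206)  len=0.9302
  (v15,v0,v16) [--+] → (2.84954, -0.0602359, 0.0206)–(1.44216, -2.4979, 0.0206)  len=2.8148
  (v16,v0,v1) [+-+] → (2.84954, -0.0602359, 0.0206)–(2.88432, 0, 0.0206)  len=0.0696
  (v16,v1,v17) [++-] → (1.46489, -0.805582, 0.0206)–(0.965, -1.6714, 0.0206)  len=0.9998
  (v17,v1,v2) [-+-] → (1.46489, -0.805582, 0.0206)–(1.93, 0, 0.0206)  len=0.9302

Chained into 2 loop(s):
  loop 1: 12 segments, perimeter = 17.3059
  loop 2: 12 segments, perimeter = 11.5799
Total perimeter = 28.886
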